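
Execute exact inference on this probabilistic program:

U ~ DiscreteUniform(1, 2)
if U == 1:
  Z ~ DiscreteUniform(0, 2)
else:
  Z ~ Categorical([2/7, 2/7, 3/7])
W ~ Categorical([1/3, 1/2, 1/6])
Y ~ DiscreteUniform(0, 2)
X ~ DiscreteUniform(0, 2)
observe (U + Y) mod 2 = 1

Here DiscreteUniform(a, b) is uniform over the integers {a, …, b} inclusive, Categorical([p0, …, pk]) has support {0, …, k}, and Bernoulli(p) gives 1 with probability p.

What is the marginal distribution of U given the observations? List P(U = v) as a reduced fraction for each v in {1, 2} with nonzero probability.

P(U=1) = 2/3, P(U=2) = 1/3

Enumerate traces; 81 have nonzero weight after conditioning:
  (U=1, Z=0, W=0, Y=0, X=0) weight 1/162
  (U=1, Z=0, W=0, Y=0, X=1) weight 1/162
  (U=1, Z=0, W=0, Y=0, X=2) weight 1/162
  (U=1, Z=0, W=0, Y=2, X=0) weight 1/162
  (U=1, Z=0, W=0, Y=2, X=1) weight 1/162
  (U=1, Z=0, W=0, Y=2, X=2) weight 1/162
  (U=1, Z=0, W=1, Y=0, X=0) weight 1/108
  (U=1, Z=0, W=1, Y=0, X=1) weight 1/108
  (U=2, Z=0, W=0, Y=1, X=0) weight 1/189
  … 72 more
Group by U:
  weight(U=1) = 1/3
  weight(U=2) = 1/6
Total weight = 1/3 + 1/6 = 1/2
P(U=1 | obs) = 1/3 / 1/2 = 2/3
P(U=2 | obs) = 1/6 / 1/2 = 1/3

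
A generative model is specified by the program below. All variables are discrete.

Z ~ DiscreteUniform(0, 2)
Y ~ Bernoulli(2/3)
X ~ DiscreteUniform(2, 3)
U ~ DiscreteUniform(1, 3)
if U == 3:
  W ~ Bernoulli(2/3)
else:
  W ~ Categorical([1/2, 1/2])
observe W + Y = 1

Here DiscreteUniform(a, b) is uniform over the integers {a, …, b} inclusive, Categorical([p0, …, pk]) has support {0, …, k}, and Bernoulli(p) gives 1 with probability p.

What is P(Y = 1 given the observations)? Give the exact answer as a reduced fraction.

Enumerate traces; 36 have nonzero weight after conditioning:
  (Z=0, Y=0, X=2, U=1, W=1) weight 1/108
  (Z=0, Y=0, X=2, U=2, W=1) weight 1/108
  (Z=0, Y=0, X=2, U=3, W=1) weight 1/81
  (Z=0, Y=0, X=3, U=1, W=1) weight 1/108
  (Z=0, Y=0, X=3, U=2, W=1) weight 1/108
  (Z=0, Y=0, X=3, U=3, W=1) weight 1/81
  (Z=0, Y=1, X=2, U=1, W=0) weight 1/54
  (Z=0, Y=1, X=2, U=2, W=0) weight 1/54
  … 28 more
Group by Y:
  weight(Y=0) = 5/27
  weight(Y=1) = 8/27
Total weight = 5/27 + 8/27 = 13/27
P(Y=0 | obs) = 5/27 / 13/27 = 5/13
P(Y=1 | obs) = 8/27 / 13/27 = 8/13

P(Y = 1 | obs) = 8/13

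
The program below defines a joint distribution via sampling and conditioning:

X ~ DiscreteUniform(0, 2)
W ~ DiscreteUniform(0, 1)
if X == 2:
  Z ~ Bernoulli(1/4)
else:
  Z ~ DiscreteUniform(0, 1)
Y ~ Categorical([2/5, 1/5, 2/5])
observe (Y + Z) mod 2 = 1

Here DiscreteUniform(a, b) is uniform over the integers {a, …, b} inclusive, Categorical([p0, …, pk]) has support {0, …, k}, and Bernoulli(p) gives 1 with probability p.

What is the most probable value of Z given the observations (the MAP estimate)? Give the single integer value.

argmax_v P(Z = v | obs) = 1

Enumerate traces; 18 have nonzero weight after conditioning:
  (X=0, W=0, Z=0, Y=1) weight 1/60
  (X=0, W=0, Z=1, Y=0) weight 1/30
  (X=0, W=0, Z=1, Y=2) weight 1/30
  (X=0, W=1, Z=0, Y=1) weight 1/60
  (X=0, W=1, Z=1, Y=0) weight 1/30
  (X=0, W=1, Z=1, Y=2) weight 1/30
  (X=1, W=0, Z=0, Y=1) weight 1/60
  (X=1, W=0, Z=1, Y=0) weight 1/30
  … 10 more
Group by Z:
  weight(Z=0) = 7/60
  weight(Z=1) = 1/3
Total weight = 7/60 + 1/3 = 9/20
P(Z=0 | obs) = 7/60 / 9/20 = 7/27
P(Z=1 | obs) = 1/3 / 9/20 = 20/27
argmax = 1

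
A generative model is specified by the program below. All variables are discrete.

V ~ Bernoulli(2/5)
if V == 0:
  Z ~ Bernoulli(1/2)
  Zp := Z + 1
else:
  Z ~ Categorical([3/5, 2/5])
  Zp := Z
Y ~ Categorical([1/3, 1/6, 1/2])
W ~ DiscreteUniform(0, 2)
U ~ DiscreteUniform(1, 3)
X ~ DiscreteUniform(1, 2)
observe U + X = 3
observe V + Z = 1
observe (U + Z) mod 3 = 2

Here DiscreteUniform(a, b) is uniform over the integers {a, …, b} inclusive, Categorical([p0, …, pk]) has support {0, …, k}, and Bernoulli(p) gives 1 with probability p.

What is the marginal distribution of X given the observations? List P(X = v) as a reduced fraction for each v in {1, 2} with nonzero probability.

P(X=1) = 4/9, P(X=2) = 5/9

Enumerate traces; 18 have nonzero weight after conditioning:
  (V=0, Z=1, Y=0, W=0, U=1, X=2) weight 1/180
  (V=0, Z=1, Y=0, W=1, U=1, X=2) weight 1/180
  (V=0, Z=1, Y=0, W=2, U=1, X=2) weight 1/180
  (V=0, Z=1, Y=1, W=0, U=1, X=2) weight 1/360
  (V=0, Z=1, Y=1, W=1, U=1, X=2) weight 1/360
  (V=0, Z=1, Y=1, W=2, U=1, X=2) weight 1/360
  (V=0, Z=1, Y=2, W=0, U=1, X=2) weight 1/120
  (V=0, Z=1, Y=2, W=1, U=1, X=2) weight 1/120
  (V=1, Z=0, Y=0, W=0, U=2, X=1) weight 1/225
  … 9 more
Group by X:
  weight(X=1) = 1/25
  weight(X=2) = 1/20
Total weight = 1/25 + 1/20 = 9/100
P(X=1 | obs) = 1/25 / 9/100 = 4/9
P(X=2 | obs) = 1/20 / 9/100 = 5/9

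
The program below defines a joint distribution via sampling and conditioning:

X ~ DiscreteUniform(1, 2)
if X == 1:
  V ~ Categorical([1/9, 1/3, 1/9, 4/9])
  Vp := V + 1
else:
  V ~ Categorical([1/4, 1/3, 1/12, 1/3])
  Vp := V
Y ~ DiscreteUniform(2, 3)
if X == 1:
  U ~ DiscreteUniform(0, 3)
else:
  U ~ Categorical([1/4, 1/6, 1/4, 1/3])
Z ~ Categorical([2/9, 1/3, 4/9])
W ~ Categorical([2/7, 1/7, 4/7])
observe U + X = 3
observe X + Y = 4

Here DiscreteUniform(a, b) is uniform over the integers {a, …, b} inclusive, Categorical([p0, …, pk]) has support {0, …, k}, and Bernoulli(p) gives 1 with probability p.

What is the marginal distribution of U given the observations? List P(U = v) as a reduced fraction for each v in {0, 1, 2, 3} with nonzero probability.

Enumerate traces; 72 have nonzero weight after conditioning:
  (X=1, V=0, Y=3, U=2, Z=0, W=0) weight 1/2268
  (X=1, V=0, Y=3, U=2, Z=0, W=1) weight 1/4536
  (X=1, V=0, Y=3, U=2, Z=0, W=2) weight 1/1134
  (X=1, V=0, Y=3, U=2, Z=1, W=0) weight 1/1512
  (X=1, V=0, Y=3, U=2, Z=1, W=1) weight 1/3024
  (X=1, V=0, Y=3, U=2, Z=1, W=2) weight 1/756
  (X=1, V=0, Y=3, U=2, Z=2, W=0) weight 1/1134
  (X=1, V=0, Y=3, U=2, Z=2, W=1) weight 1/2268
  (X=2, V=0, Y=2, U=1, Z=0, W=0) weight 1/1512
  … 63 more
Group by U:
  weight(U=1) = 1/24
  weight(U=2) = 1/16
Total weight = 1/24 + 1/16 = 5/48
P(U=1 | obs) = 1/24 / 5/48 = 2/5
P(U=2 | obs) = 1/16 / 5/48 = 3/5

P(U=1) = 2/5, P(U=2) = 3/5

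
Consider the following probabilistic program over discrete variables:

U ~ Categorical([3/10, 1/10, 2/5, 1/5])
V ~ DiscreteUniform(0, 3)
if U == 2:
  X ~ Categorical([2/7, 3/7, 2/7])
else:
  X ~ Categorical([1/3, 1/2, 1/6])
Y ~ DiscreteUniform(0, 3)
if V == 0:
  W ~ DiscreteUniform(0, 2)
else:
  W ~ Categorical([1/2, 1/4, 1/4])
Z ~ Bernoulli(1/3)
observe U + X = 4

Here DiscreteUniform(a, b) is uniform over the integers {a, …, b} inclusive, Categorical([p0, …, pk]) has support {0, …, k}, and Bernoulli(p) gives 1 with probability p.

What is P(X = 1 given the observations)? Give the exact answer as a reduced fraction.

P(X = 1 | obs) = 7/15

Enumerate traces; 192 have nonzero weight after conditioning:
  (U=2, V=0, X=2, Y=0, W=0, Z=0) weight 1/630
  (U=2, V=0, X=2, Y=0, W=0, Z=1) weight 1/1260
  (U=2, V=0, X=2, Y=0, W=1, Z=0) weight 1/630
  (U=2, V=0, X=2, Y=0, W=1, Z=1) weight 1/1260
  (U=2, V=0, X=2, Y=0, W=2, Z=0) weight 1/630
  (U=2, V=0, X=2, Y=0, W=2, Z=1) weight 1/1260
  (U=2, V=0, X=2, Y=1, W=0, Z=0) weight 1/630
  (U=2, V=0, X=2, Y=1, W=0, Z=1) weight 1/1260
  (U=3, V=0, X=1, Y=0, W=0, Z=0) weight 1/720
  … 183 more
Group by X:
  weight(X=1) = 1/10
  weight(X=2) = 4/35
Total weight = 1/10 + 4/35 = 3/14
P(X=1 | obs) = 1/10 / 3/14 = 7/15
P(X=2 | obs) = 4/35 / 3/14 = 8/15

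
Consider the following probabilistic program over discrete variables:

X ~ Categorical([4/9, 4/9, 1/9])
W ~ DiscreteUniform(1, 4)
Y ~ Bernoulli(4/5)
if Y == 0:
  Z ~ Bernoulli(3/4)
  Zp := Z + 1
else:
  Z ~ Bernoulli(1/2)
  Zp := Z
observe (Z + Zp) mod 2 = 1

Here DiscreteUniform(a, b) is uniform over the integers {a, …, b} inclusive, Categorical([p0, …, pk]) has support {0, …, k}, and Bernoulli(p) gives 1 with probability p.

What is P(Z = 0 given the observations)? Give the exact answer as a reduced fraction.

Enumerate traces; 24 have nonzero weight after conditioning:
  (X=0, W=1, Y=0, Z=0) weight 1/180
  (X=0, W=1, Y=0, Z=1) weight 1/60
  (X=0, W=2, Y=0, Z=0) weight 1/180
  (X=0, W=2, Y=0, Z=1) weight 1/60
  (X=0, W=3, Y=0, Z=0) weight 1/180
  (X=0, W=3, Y=0, Z=1) weight 1/60
  (X=0, W=4, Y=0, Z=0) weight 1/180
  (X=0, W=4, Y=0, Z=1) weight 1/60
  … 16 more
Group by Z:
  weight(Z=0) = 1/20
  weight(Z=1) = 3/20
Total weight = 1/20 + 3/20 = 1/5
P(Z=0 | obs) = 1/20 / 1/5 = 1/4
P(Z=1 | obs) = 3/20 / 1/5 = 3/4

P(Z = 0 | obs) = 1/4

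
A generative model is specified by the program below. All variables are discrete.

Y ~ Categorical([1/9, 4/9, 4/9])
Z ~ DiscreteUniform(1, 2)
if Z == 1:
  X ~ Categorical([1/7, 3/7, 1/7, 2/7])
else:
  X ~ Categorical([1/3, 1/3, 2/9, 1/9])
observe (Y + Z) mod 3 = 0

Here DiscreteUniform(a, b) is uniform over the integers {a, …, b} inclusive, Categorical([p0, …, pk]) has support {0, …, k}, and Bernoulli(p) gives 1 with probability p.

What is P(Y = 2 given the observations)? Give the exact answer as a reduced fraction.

P(Y = 2 | obs) = 1/2

Enumerate traces; 8 have nonzero weight after conditioning:
  (Y=1, Z=2, X=0) weight 2/27
  (Y=1, Z=2, X=1) weight 2/27
  (Y=1, Z=2, X=2) weight 4/81
  (Y=1, Z=2, X=3) weight 2/81
  (Y=2, Z=1, X=0) weight 2/63
  (Y=2, Z=1, X=1) weight 2/21
  (Y=2, Z=1, X=2) weight 2/63
  (Y=2, Z=1, X=3) weight 4/63
Group by Y:
  weight(Y=1) = 2/9
  weight(Y=2) = 2/9
Total weight = 2/9 + 2/9 = 4/9
P(Y=1 | obs) = 2/9 / 4/9 = 1/2
P(Y=2 | obs) = 2/9 / 4/9 = 1/2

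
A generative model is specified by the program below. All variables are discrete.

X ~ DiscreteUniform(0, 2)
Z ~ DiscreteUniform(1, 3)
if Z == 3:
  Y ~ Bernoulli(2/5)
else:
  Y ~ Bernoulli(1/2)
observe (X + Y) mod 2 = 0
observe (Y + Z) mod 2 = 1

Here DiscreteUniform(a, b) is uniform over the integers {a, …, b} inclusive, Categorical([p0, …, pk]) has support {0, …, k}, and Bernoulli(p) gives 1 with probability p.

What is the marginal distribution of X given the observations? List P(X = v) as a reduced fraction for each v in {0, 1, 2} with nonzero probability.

Enumerate traces; 5 have nonzero weight after conditioning:
  (X=0, Z=1, Y=0) weight 1/18
  (X=0, Z=3, Y=0) weight 1/15
  (X=1, Z=2, Y=1) weight 1/18
  (X=2, Z=1, Y=0) weight 1/18
  (X=2, Z=3, Y=0) weight 1/15
Group by X:
  weight(X=0) = 11/90
  weight(X=1) = 1/18
  weight(X=2) = 11/90
Total weight = 11/90 + 1/18 + 11/90 = 3/10
P(X=0 | obs) = 11/90 / 3/10 = 11/27
P(X=1 | obs) = 1/18 / 3/10 = 5/27
P(X=2 | obs) = 11/90 / 3/10 = 11/27

P(X=0) = 11/27, P(X=1) = 5/27, P(X=2) = 11/27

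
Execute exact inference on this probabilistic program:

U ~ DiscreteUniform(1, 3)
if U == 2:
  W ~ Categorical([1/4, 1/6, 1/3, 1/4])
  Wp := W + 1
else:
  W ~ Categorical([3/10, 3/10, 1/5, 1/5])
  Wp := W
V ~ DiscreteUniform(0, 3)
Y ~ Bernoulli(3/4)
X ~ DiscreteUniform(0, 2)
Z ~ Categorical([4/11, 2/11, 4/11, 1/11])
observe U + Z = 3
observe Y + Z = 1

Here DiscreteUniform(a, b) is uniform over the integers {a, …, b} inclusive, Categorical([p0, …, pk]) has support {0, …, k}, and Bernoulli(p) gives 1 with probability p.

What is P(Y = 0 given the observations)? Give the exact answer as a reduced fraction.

P(Y = 0 | obs) = 1/7

Enumerate traces; 96 have nonzero weight after conditioning:
  (U=2, W=0, V=0, Y=0, X=0, Z=1) weight 1/3168
  (U=2, W=0, V=0, Y=0, X=1, Z=1) weight 1/3168
  (U=2, W=0, V=0, Y=0, X=2, Z=1) weight 1/3168
  (U=2, W=0, V=1, Y=0, X=0, Z=1) weight 1/3168
  (U=2, W=0, V=1, Y=0, X=1, Z=1) weight 1/3168
  (U=2, W=0, V=1, Y=0, X=2, Z=1) weight 1/3168
  (U=2, W=0, V=2, Y=0, X=0, Z=1) weight 1/3168
  (U=2, W=0, V=2, Y=0, X=1, Z=1) weight 1/3168
  (U=3, W=0, V=0, Y=1, X=0, Z=0) weight 1/440
  … 87 more
Group by Y:
  weight(Y=0) = 1/66
  weight(Y=1) = 1/11
Total weight = 1/66 + 1/11 = 7/66
P(Y=0 | obs) = 1/66 / 7/66 = 1/7
P(Y=1 | obs) = 1/11 / 7/66 = 6/7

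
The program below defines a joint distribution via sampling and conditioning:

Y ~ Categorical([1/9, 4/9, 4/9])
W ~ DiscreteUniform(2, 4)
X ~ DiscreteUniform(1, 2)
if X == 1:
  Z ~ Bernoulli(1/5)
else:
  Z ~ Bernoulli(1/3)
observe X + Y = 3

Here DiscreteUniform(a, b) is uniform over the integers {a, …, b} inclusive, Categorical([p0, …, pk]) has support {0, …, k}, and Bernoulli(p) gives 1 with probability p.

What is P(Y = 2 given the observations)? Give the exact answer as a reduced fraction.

P(Y = 2 | obs) = 1/2

Enumerate traces; 12 have nonzero weight after conditioning:
  (Y=1, W=2, X=2, Z=0) weight 4/81
  (Y=1, W=2, X=2, Z=1) weight 2/81
  (Y=1, W=3, X=2, Z=0) weight 4/81
  (Y=1, W=3, X=2, Z=1) weight 2/81
  (Y=1, W=4, X=2, Z=0) weight 4/81
  (Y=1, W=4, X=2, Z=1) weight 2/81
  (Y=2, W=2, X=1, Z=0) weight 8/135
  (Y=2, W=2, X=1, Z=1) weight 2/135
  … 4 more
Group by Y:
  weight(Y=1) = 2/9
  weight(Y=2) = 2/9
Total weight = 2/9 + 2/9 = 4/9
P(Y=1 | obs) = 2/9 / 4/9 = 1/2
P(Y=2 | obs) = 2/9 / 4/9 = 1/2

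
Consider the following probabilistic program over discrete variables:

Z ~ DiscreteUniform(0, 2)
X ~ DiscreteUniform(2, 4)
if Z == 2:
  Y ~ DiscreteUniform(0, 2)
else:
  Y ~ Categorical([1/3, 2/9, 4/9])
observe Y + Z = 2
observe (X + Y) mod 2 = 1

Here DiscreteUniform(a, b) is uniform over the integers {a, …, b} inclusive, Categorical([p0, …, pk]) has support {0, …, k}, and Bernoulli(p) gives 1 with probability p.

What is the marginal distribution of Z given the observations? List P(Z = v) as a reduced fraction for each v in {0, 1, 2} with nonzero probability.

Enumerate traces; 4 have nonzero weight after conditioning:
  (Z=0, X=3, Y=2) weight 4/81
  (Z=1, X=2, Y=1) weight 2/81
  (Z=1, X=4, Y=1) weight 2/81
  (Z=2, X=3, Y=0) weight 1/27
Group by Z:
  weight(Z=0) = 4/81
  weight(Z=1) = 4/81
  weight(Z=2) = 1/27
Total weight = 4/81 + 4/81 + 1/27 = 11/81
P(Z=0 | obs) = 4/81 / 11/81 = 4/11
P(Z=1 | obs) = 4/81 / 11/81 = 4/11
P(Z=2 | obs) = 1/27 / 11/81 = 3/11

P(Z=0) = 4/11, P(Z=1) = 4/11, P(Z=2) = 3/11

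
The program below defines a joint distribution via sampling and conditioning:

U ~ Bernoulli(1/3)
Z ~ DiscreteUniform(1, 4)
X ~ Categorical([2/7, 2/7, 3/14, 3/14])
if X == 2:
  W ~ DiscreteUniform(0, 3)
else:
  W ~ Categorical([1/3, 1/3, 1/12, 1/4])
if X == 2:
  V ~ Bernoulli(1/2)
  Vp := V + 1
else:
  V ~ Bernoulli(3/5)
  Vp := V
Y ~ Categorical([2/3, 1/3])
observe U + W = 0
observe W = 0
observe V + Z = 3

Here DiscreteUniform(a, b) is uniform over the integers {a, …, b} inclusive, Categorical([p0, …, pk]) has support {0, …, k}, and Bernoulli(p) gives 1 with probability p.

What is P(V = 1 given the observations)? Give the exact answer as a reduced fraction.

Enumerate traces; 16 have nonzero weight after conditioning:
  (U=0, Z=2, X=0, W=0, V=1, Y=0) weight 2/315
  (U=0, Z=2, X=0, W=0, V=1, Y=1) weight 1/315
  (U=0, Z=2, X=1, W=0, V=1, Y=0) weight 2/315
  (U=0, Z=2, X=1, W=0, V=1, Y=1) weight 1/315
  (U=0, Z=2, X=2, W=0, V=1, Y=0) weight 1/336
  (U=0, Z=2, X=2, W=0, V=1, Y=1) weight 1/672
  (U=0, Z=2, X=3, W=0, V=1, Y=0) weight 1/210
  (U=0, Z=2, X=3, W=0, V=1, Y=1) weight 1/420
  (U=0, Z=3, X=0, W=0, V=0, Y=0) weight 4/945
  … 7 more
Group by V:
  weight(V=0) = 221/10080
  weight(V=1) = 103/3360
Total weight = 221/10080 + 103/3360 = 53/1008
P(V=0 | obs) = 221/10080 / 53/1008 = 221/530
P(V=1 | obs) = 103/3360 / 53/1008 = 309/530

P(V = 1 | obs) = 309/530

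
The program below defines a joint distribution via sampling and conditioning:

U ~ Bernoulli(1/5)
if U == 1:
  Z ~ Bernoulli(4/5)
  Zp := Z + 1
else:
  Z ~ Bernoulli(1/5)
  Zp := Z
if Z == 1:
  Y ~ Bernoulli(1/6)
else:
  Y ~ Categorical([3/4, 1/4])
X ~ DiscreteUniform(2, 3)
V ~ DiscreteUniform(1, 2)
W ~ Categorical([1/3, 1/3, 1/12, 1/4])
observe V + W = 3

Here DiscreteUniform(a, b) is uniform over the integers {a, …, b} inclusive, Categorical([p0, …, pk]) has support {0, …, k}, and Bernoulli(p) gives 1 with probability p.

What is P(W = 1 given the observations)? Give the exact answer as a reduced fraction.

Enumerate traces; 32 have nonzero weight after conditioning:
  (U=0, Z=0, Y=0, X=2, V=1, W=2) weight 1/100
  (U=0, Z=0, Y=0, X=2, V=2, W=1) weight 1/25
  (U=0, Z=0, Y=0, X=3, V=1, W=2) weight 1/100
  (U=0, Z=0, Y=0, X=3, V=2, W=1) weight 1/25
  (U=0, Z=0, Y=1, X=2, V=1, W=2) weight 1/300
  (U=0, Z=0, Y=1, X=2, V=2, W=1) weight 1/75
  (U=0, Z=0, Y=1, X=3, V=1, W=2) weight 1/300
  (U=0, Z=0, Y=1, X=3, V=2, W=1) weight 1/75
  … 24 more
Group by W:
  weight(W=1) = 1/6
  weight(W=2) = 1/24
Total weight = 1/6 + 1/24 = 5/24
P(W=1 | obs) = 1/6 / 5/24 = 4/5
P(W=2 | obs) = 1/24 / 5/24 = 1/5

P(W = 1 | obs) = 4/5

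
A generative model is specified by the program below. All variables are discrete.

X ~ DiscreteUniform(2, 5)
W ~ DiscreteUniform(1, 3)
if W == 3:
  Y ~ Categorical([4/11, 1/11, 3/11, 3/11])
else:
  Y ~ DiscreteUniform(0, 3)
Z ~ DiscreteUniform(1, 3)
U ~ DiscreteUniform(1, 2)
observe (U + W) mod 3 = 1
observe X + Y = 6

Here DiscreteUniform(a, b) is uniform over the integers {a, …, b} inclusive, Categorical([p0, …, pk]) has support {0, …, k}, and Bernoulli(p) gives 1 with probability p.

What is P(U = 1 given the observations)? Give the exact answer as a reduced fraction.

Enumerate traces; 18 have nonzero weight after conditioning:
  (X=3, W=2, Y=3, Z=1, U=2) weight 1/288
  (X=3, W=2, Y=3, Z=2, U=2) weight 1/288
  (X=3, W=2, Y=3, Z=3, U=2) weight 1/288
  (X=3, W=3, Y=3, Z=1, U=1) weight 1/264
  (X=3, W=3, Y=3, Z=2, U=1) weight 1/264
  (X=3, W=3, Y=3, Z=3, U=1) weight 1/264
  (X=4, W=2, Y=2, Z=1, U=2) weight 1/288
  (X=4, W=2, Y=2, Z=2, U=2) weight 1/288
  … 10 more
Group by U:
  weight(U=1) = 7/264
  weight(U=2) = 1/32
Total weight = 7/264 + 1/32 = 61/1056
P(U=1 | obs) = 7/264 / 61/1056 = 28/61
P(U=2 | obs) = 1/32 / 61/1056 = 33/61

P(U = 1 | obs) = 28/61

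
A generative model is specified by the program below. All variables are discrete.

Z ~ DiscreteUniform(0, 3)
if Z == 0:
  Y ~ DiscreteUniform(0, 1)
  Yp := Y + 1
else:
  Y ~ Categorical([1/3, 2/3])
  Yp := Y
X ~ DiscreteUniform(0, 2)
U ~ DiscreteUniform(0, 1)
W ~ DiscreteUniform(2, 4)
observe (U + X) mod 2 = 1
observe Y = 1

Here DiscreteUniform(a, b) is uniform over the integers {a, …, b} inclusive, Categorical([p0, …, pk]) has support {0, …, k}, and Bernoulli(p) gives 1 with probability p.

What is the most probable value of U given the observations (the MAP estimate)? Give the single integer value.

argmax_v P(U = v | obs) = 1

Enumerate traces; 36 have nonzero weight after conditioning:
  (Z=0, Y=1, X=0, U=1, W=2) weight 1/144
  (Z=0, Y=1, X=0, U=1, W=3) weight 1/144
  (Z=0, Y=1, X=0, U=1, W=4) weight 1/144
  (Z=0, Y=1, X=1, U=0, W=2) weight 1/144
  (Z=0, Y=1, X=1, U=0, W=3) weight 1/144
  (Z=0, Y=1, X=1, U=0, W=4) weight 1/144
  (Z=0, Y=1, X=2, U=1, W=2) weight 1/144
  (Z=0, Y=1, X=2, U=1, W=3) weight 1/144
  … 28 more
Group by U:
  weight(U=0) = 5/48
  weight(U=1) = 5/24
Total weight = 5/48 + 5/24 = 5/16
P(U=0 | obs) = 5/48 / 5/16 = 1/3
P(U=1 | obs) = 5/24 / 5/16 = 2/3
argmax = 1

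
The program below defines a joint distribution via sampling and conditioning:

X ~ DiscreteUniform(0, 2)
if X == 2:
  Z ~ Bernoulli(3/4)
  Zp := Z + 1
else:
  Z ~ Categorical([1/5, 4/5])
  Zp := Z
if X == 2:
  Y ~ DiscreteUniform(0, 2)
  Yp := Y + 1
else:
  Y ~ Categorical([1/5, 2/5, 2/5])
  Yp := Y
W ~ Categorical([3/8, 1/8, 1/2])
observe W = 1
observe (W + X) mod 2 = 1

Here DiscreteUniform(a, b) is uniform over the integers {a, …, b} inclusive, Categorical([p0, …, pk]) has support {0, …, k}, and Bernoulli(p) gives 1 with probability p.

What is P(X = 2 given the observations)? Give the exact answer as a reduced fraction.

Enumerate traces; 12 have nonzero weight after conditioning:
  (X=0, Z=0, Y=0, W=1) weight 1/600
  (X=0, Z=0, Y=1, W=1) weight 1/300
  (X=0, Z=0, Y=2, W=1) weight 1/300
  (X=0, Z=1, Y=0, W=1) weight 1/150
  (X=0, Z=1, Y=1, W=1) weight 1/75
  (X=0, Z=1, Y=2, W=1) weight 1/75
  (X=2, Z=0, Y=0, W=1) weight 1/288
  (X=2, Z=0, Y=1, W=1) weight 1/288
  … 4 more
Group by X:
  weight(X=0) = 1/24
  weight(X=2) = 1/24
Total weight = 1/24 + 1/24 = 1/12
P(X=0 | obs) = 1/24 / 1/12 = 1/2
P(X=2 | obs) = 1/24 / 1/12 = 1/2

P(X = 2 | obs) = 1/2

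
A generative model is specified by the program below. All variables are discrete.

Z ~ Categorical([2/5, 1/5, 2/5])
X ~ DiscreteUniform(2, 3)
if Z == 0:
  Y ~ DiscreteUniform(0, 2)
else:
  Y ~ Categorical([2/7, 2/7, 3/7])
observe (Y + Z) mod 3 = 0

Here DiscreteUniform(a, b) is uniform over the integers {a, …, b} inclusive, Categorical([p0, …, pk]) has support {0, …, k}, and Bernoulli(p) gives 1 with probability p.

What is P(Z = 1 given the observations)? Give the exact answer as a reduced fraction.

P(Z = 1 | obs) = 9/35

Enumerate traces; 6 have nonzero weight after conditioning:
  (Z=0, X=2, Y=0) weight 1/15
  (Z=0, X=3, Y=0) weight 1/15
  (Z=1, X=2, Y=2) weight 3/70
  (Z=1, X=3, Y=2) weight 3/70
  (Z=2, X=2, Y=1) weight 2/35
  (Z=2, X=3, Y=1) weight 2/35
Group by Z:
  weight(Z=0) = 2/15
  weight(Z=1) = 3/35
  weight(Z=2) = 4/35
Total weight = 2/15 + 3/35 + 4/35 = 1/3
P(Z=0 | obs) = 2/15 / 1/3 = 2/5
P(Z=1 | obs) = 3/35 / 1/3 = 9/35
P(Z=2 | obs) = 4/35 / 1/3 = 12/35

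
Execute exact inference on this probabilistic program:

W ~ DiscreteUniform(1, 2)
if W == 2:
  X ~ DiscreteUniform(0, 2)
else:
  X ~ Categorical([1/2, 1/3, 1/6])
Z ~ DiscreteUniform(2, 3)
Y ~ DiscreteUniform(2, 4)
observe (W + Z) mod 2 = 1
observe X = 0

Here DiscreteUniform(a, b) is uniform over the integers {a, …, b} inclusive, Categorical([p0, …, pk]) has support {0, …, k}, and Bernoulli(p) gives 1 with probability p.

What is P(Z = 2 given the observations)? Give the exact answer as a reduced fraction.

P(Z = 2 | obs) = 3/5

Enumerate traces; 6 have nonzero weight after conditioning:
  (W=1, X=0, Z=2, Y=2) weight 1/24
  (W=1, X=0, Z=2, Y=3) weight 1/24
  (W=1, X=0, Z=2, Y=4) weight 1/24
  (W=2, X=0, Z=3, Y=2) weight 1/36
  (W=2, X=0, Z=3, Y=3) weight 1/36
  (W=2, X=0, Z=3, Y=4) weight 1/36
Group by Z:
  weight(Z=2) = 1/8
  weight(Z=3) = 1/12
Total weight = 1/8 + 1/12 = 5/24
P(Z=2 | obs) = 1/8 / 5/24 = 3/5
P(Z=3 | obs) = 1/12 / 5/24 = 2/5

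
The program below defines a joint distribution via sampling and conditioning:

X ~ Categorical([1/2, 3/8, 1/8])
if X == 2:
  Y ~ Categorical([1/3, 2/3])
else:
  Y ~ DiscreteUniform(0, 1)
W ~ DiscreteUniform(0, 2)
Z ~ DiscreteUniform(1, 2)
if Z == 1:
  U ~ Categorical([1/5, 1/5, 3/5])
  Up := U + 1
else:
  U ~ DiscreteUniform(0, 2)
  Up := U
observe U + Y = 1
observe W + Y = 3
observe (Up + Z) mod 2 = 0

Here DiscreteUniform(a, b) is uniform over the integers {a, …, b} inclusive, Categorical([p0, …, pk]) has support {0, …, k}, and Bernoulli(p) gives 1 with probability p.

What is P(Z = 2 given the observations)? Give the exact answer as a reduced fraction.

Enumerate traces; 6 have nonzero weight after conditioning:
  (X=0, Y=1, W=2, Z=1, U=0) weight 1/120
  (X=0, Y=1, W=2, Z=2, U=0) weight 1/72
  (X=1, Y=1, W=2, Z=1, U=0) weight 1/160
  (X=1, Y=1, W=2, Z=2, U=0) weight 1/96
  (X=2, Y=1, W=2, Z=1, U=0) weight 1/360
  (X=2, Y=1, W=2, Z=2, U=0) weight 1/216
Group by Z:
  weight(Z=1) = 5/288
  weight(Z=2) = 25/864
Total weight = 5/288 + 25/864 = 5/108
P(Z=1 | obs) = 5/288 / 5/108 = 3/8
P(Z=2 | obs) = 25/864 / 5/108 = 5/8

P(Z = 2 | obs) = 5/8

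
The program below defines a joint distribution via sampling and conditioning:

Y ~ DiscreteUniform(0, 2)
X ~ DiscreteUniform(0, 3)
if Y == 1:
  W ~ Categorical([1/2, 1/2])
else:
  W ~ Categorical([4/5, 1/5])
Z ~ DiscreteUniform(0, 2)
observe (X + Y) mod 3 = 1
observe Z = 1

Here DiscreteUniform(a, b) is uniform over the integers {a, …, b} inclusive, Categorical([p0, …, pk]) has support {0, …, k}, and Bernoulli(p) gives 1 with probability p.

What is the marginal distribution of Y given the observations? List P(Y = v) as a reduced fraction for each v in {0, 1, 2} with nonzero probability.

Enumerate traces; 8 have nonzero weight after conditioning:
  (Y=0, X=1, W=0, Z=1) weight 1/45
  (Y=0, X=1, W=1, Z=1) weight 1/180
  (Y=1, X=0, W=0, Z=1) weight 1/72
  (Y=1, X=0, W=1, Z=1) weight 1/72
  (Y=1, X=3, W=0, Z=1) weight 1/72
  (Y=1, X=3, W=1, Z=1) weight 1/72
  (Y=2, X=2, W=0, Z=1) weight 1/45
  (Y=2, X=2, W=1, Z=1) weight 1/180
Group by Y:
  weight(Y=0) = 1/36
  weight(Y=1) = 1/18
  weight(Y=2) = 1/36
Total weight = 1/36 + 1/18 + 1/36 = 1/9
P(Y=0 | obs) = 1/36 / 1/9 = 1/4
P(Y=1 | obs) = 1/18 / 1/9 = 1/2
P(Y=2 | obs) = 1/36 / 1/9 = 1/4

P(Y=0) = 1/4, P(Y=1) = 1/2, P(Y=2) = 1/4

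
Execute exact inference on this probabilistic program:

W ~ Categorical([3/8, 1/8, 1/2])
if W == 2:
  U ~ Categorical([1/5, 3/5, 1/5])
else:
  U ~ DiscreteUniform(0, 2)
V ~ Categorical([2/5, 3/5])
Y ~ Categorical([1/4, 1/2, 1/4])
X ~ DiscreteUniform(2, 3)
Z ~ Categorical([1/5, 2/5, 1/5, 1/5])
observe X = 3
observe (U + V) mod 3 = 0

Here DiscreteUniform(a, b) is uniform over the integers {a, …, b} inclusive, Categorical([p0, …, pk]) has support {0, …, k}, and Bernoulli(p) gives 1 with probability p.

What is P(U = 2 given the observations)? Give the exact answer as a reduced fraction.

Enumerate traces; 72 have nonzero weight after conditioning:
  (W=0, U=0, V=0, Y=0, X=3, Z=0) weight 1/800
  (W=0, U=0, V=0, Y=0, X=3, Z=1) weight 1/400
  (W=0, U=0, V=0, Y=0, X=3, Z=2) weight 1/800
  (W=0, U=0, V=0, Y=0, X=3, Z=3) weight 1/800
  (W=0, U=0, V=0, Y=1, X=3, Z=0) weight 1/400
  (W=0, U=0, V=0, Y=1, X=3, Z=1) weight 1/200
  (W=0, U=0, V=0, Y=1, X=3, Z=2) weight 1/400
  (W=0, U=0, V=0, Y=1, X=3, Z=3) weight 1/400
  (W=0, U=2, V=1, Y=0, X=3, Z=0) weight 3/1600
  … 63 more
Group by U:
  weight(U=0) = 4/75
  weight(U=2) = 2/25
Total weight = 4/75 + 2/25 = 2/15
P(U=0 | obs) = 4/75 / 2/15 = 2/5
P(U=2 | obs) = 2/25 / 2/15 = 3/5

P(U = 2 | obs) = 3/5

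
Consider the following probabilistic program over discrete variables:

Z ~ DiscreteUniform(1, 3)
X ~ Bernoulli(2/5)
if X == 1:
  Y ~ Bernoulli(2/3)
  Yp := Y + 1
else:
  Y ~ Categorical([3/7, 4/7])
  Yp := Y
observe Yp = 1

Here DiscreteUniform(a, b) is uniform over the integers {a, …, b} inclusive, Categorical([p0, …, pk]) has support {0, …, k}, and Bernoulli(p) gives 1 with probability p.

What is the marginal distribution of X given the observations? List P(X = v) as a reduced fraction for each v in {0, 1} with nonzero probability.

P(X=0) = 18/25, P(X=1) = 7/25

Enumerate traces; 6 have nonzero weight after conditioning:
  (Z=1, X=0, Y=1) weight 4/35
  (Z=1, X=1, Y=0) weight 2/45
  (Z=2, X=0, Y=1) weight 4/35
  (Z=2, X=1, Y=0) weight 2/45
  (Z=3, X=0, Y=1) weight 4/35
  (Z=3, X=1, Y=0) weight 2/45
Group by X:
  weight(X=0) = 12/35
  weight(X=1) = 2/15
Total weight = 12/35 + 2/15 = 10/21
P(X=0 | obs) = 12/35 / 10/21 = 18/25
P(X=1 | obs) = 2/15 / 10/21 = 7/25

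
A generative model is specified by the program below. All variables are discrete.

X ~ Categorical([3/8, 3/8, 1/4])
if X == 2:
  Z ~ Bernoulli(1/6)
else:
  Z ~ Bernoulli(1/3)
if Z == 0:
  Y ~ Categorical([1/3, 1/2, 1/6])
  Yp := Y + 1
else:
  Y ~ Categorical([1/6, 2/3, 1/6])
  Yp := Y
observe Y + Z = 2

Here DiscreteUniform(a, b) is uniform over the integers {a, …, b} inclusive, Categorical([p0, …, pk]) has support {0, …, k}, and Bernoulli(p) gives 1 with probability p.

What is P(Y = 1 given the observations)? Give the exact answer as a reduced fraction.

P(Y = 1 | obs) = 28/45

Enumerate traces; 6 have nonzero weight after conditioning:
  (X=0, Z=0, Y=2) weight 1/24
  (X=0, Z=1, Y=1) weight 1/12
  (X=1, Z=0, Y=2) weight 1/24
  (X=1, Z=1, Y=1) weight 1/12
  (X=2, Z=0, Y=2) weight 5/144
  (X=2, Z=1, Y=1) weight 1/36
Group by Y:
  weight(Y=1) = 7/36
  weight(Y=2) = 17/144
Total weight = 7/36 + 17/144 = 5/16
P(Y=1 | obs) = 7/36 / 5/16 = 28/45
P(Y=2 | obs) = 17/144 / 5/16 = 17/45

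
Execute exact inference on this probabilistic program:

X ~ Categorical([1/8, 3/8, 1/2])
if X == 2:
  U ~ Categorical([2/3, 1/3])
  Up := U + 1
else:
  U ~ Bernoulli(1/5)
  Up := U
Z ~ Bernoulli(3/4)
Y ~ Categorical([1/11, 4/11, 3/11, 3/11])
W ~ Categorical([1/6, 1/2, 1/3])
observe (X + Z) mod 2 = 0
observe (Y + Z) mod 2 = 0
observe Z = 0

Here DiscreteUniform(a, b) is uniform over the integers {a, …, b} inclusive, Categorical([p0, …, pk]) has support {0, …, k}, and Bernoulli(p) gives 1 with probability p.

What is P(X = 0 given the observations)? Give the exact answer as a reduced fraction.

Enumerate traces; 24 have nonzero weight after conditioning:
  (X=0, U=0, Z=0, Y=0, W=0) weight 1/2640
  (X=0, U=0, Z=0, Y=0, W=1) weight 1/880
  (X=0, U=0, Z=0, Y=0, W=2) weight 1/1320
  (X=0, U=0, Z=0, Y=2, W=0) weight 1/880
  (X=0, U=0, Z=0, Y=2, W=1) weight 3/880
  (X=0, U=0, Z=0, Y=2, W=2) weight 1/440
  (X=0, U=1, Z=0, Y=0, W=0) weight 1/10560
  (X=0, U=1, Z=0, Y=0, W=1) weight 1/3520
  (X=2, U=0, Z=0, Y=0, W=0) weight 1/792
  … 15 more
Group by X:
  weight(X=0) = 1/88
  weight(X=2) = 1/22
Total weight = 1/88 + 1/22 = 5/88
P(X=0 | obs) = 1/88 / 5/88 = 1/5
P(X=2 | obs) = 1/22 / 5/88 = 4/5

P(X = 0 | obs) = 1/5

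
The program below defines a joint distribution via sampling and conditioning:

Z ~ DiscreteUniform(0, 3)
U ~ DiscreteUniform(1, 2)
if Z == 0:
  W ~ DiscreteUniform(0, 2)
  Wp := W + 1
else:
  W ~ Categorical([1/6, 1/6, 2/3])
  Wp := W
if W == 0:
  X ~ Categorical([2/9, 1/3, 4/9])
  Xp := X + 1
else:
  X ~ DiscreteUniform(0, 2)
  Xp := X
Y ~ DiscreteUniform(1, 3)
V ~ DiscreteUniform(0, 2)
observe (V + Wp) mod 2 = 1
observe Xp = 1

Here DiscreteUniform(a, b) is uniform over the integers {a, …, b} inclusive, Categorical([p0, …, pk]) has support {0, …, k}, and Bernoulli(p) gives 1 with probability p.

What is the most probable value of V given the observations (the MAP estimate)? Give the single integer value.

argmax_v P(V = v | obs) = 1

Enumerate traces; 102 have nonzero weight after conditioning:
  (Z=0, U=1, W=0, X=0, Y=1, V=0) weight 1/972
  (Z=0, U=1, W=0, X=0, Y=1, V=2) weight 1/972
  (Z=0, U=1, W=0, X=0, Y=2, V=0) weight 1/972
  (Z=0, U=1, W=0, X=0, Y=2, V=2) weight 1/972
  (Z=0, U=1, W=0, X=0, Y=3, V=0) weight 1/972
  (Z=0, U=1, W=0, X=0, Y=3, V=2) weight 1/972
  (Z=0, U=1, W=1, X=1, Y=1, V=1) weight 1/648
  (Z=0, U=1, W=1, X=1, Y=2, V=1) weight 1/648
  … 94 more
Group by V:
  weight(V=0) = 19/648
  weight(V=1) = 2/27
  weight(V=2) = 19/648
Total weight = 19/648 + 2/27 + 19/648 = 43/324
P(V=0 | obs) = 19/648 / 43/324 = 19/86
P(V=1 | obs) = 2/27 / 43/324 = 24/43
P(V=2 | obs) = 19/648 / 43/324 = 19/86
argmax = 1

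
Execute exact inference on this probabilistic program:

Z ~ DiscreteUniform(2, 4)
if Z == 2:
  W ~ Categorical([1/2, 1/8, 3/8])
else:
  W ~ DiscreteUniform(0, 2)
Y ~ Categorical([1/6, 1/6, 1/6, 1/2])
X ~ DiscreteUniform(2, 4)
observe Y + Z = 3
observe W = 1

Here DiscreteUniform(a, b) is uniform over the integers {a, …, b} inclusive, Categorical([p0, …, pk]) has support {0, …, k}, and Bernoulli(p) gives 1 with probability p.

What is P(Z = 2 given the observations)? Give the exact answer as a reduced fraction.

Enumerate traces; 6 have nonzero weight after conditioning:
  (Z=2, W=1, Y=1, X=2) weight 1/432
  (Z=2, W=1, Y=1, X=3) weight 1/432
  (Z=2, W=1, Y=1, X=4) weight 1/432
  (Z=3, W=1, Y=0, X=2) weight 1/162
  (Z=3, W=1, Y=0, X=3) weight 1/162
  (Z=3, W=1, Y=0, X=4) weight 1/162
Group by Z:
  weight(Z=2) = 1/144
  weight(Z=3) = 1/54
Total weight = 1/144 + 1/54 = 11/432
P(Z=2 | obs) = 1/144 / 11/432 = 3/11
P(Z=3 | obs) = 1/54 / 11/432 = 8/11

P(Z = 2 | obs) = 3/11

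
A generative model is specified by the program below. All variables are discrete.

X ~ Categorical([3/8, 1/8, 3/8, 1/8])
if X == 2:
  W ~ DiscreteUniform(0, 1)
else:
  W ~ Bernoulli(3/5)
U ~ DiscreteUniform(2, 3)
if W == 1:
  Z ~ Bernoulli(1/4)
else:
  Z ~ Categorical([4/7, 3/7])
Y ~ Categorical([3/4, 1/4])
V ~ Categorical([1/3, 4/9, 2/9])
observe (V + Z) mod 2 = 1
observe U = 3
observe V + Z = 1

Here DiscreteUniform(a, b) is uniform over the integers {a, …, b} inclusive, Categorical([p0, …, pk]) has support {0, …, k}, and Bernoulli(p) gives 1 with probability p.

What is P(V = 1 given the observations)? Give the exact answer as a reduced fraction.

Enumerate traces; 32 have nonzero weight after conditioning:
  (X=0, W=0, U=3, Z=0, Y=0, V=1) weight 1/70
  (X=0, W=0, U=3, Z=0, Y=1, V=1) weight 1/210
  (X=0, W=0, U=3, Z=1, Y=0, V=0) weight 9/1120
  (X=0, W=0, U=3, Z=1, Y=1, V=0) weight 3/1120
  (X=0, W=1, U=3, Z=0, Y=0, V=1) weight 9/320
  (X=0, W=1, U=3, Z=0, Y=1, V=1) weight 3/320
  (X=0, W=1, U=3, Z=1, Y=0, V=0) weight 9/1280
  (X=0, W=1, U=3, Z=1, Y=1, V=0) weight 3/1280
  … 24 more
Group by V:
  weight(V=0) = 7/128
  weight(V=1) = 43/288
Total weight = 7/128 + 43/288 = 235/1152
P(V=0 | obs) = 7/128 / 235/1152 = 63/235
P(V=1 | obs) = 43/288 / 235/1152 = 172/235

P(V = 1 | obs) = 172/235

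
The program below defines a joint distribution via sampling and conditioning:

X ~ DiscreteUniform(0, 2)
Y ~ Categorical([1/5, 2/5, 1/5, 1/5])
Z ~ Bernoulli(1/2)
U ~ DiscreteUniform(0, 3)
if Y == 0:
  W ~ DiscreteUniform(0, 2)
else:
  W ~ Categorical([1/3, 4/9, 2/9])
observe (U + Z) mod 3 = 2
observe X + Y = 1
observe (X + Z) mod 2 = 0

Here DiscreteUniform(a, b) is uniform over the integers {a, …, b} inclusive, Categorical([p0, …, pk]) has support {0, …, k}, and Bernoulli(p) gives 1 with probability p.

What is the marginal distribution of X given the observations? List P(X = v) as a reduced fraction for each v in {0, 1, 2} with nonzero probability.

Enumerate traces; 6 have nonzero weight after conditioning:
  (X=0, Y=1, Z=0, U=2, W=0) weight 1/180
  (X=0, Y=1, Z=0, U=2, W=1) weight 1/135
  (X=0, Y=1, Z=0, U=2, W=2) weight 1/270
  (X=1, Y=0, Z=1, U=1, W=0) weight 1/360
  (X=1, Y=0, Z=1, U=1, W=1) weight 1/360
  (X=1, Y=0, Z=1, U=1, W=2) weight 1/360
Group by X:
  weight(X=0) = 1/60
  weight(X=1) = 1/120
Total weight = 1/60 + 1/120 = 1/40
P(X=0 | obs) = 1/60 / 1/40 = 2/3
P(X=1 | obs) = 1/120 / 1/40 = 1/3

P(X=0) = 2/3, P(X=1) = 1/3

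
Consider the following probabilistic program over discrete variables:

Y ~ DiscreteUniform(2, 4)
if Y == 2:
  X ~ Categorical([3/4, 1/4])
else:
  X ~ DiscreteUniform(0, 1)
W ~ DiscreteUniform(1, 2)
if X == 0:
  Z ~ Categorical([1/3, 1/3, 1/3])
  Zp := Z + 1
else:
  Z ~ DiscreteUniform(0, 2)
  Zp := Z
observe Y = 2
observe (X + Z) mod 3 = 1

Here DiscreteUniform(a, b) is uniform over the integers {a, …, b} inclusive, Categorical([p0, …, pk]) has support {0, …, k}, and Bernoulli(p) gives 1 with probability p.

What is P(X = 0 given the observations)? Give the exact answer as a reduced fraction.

P(X = 0 | obs) = 3/4

Enumerate traces; 4 have nonzero weight after conditioning:
  (Y=2, X=0, W=1, Z=1) weight 1/24
  (Y=2, X=0, W=2, Z=1) weight 1/24
  (Y=2, X=1, W=1, Z=0) weight 1/72
  (Y=2, X=1, W=2, Z=0) weight 1/72
Group by X:
  weight(X=0) = 1/12
  weight(X=1) = 1/36
Total weight = 1/12 + 1/36 = 1/9
P(X=0 | obs) = 1/12 / 1/9 = 3/4
P(X=1 | obs) = 1/36 / 1/9 = 1/4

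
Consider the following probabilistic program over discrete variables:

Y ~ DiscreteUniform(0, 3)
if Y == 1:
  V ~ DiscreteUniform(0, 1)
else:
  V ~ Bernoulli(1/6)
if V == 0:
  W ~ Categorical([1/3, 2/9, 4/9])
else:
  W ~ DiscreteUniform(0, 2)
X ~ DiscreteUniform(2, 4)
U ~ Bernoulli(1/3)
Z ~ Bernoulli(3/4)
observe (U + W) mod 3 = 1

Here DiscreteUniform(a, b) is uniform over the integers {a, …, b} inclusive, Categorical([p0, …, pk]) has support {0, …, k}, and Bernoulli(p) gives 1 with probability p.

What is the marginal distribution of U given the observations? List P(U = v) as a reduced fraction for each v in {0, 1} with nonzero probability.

Enumerate traces; 96 have nonzero weight after conditioning:
  (Y=0, V=0, W=0, X=2, U=1, Z=0) weight 5/2592
  (Y=0, V=0, W=0, X=2, U=1, Z=1) weight 5/864
  (Y=0, V=0, W=0, X=3, U=1, Z=0) weight 5/2592
  (Y=0, V=0, W=0, X=3, U=1, Z=1) weight 5/864
  (Y=0, V=0, W=0, X=4, U=1, Z=0) weight 5/2592
  (Y=0, V=0, W=0, X=4, U=1, Z=1) weight 5/864
  (Y=0, V=0, W=1, X=2, U=0, Z=0) weight 5/1944
  (Y=0, V=0, W=1, X=2, U=0, Z=1) weight 5/648
  … 88 more
Group by U:
  weight(U=0) = 1/6
  weight(U=1) = 1/9
Total weight = 1/6 + 1/9 = 5/18
P(U=0 | obs) = 1/6 / 5/18 = 3/5
P(U=1 | obs) = 1/9 / 5/18 = 2/5

P(U=0) = 3/5, P(U=1) = 2/5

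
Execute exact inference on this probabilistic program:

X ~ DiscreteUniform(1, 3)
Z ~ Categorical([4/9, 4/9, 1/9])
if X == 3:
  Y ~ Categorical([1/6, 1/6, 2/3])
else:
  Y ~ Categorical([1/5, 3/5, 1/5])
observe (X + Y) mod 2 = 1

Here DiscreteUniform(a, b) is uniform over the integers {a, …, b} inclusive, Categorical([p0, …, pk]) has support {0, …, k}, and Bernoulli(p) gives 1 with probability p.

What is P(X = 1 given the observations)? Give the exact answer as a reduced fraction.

P(X = 1 | obs) = 12/55

Enumerate traces; 15 have nonzero weight after conditioning:
  (X=1, Z=0, Y=0) weight 4/135
  (X=1, Z=0, Y=2) weight 4/135
  (X=1, Z=1, Y=0) weight 4/135
  (X=1, Z=1, Y=2) weight 4/135
  (X=1, Z=2, Y=0) weight 1/135
  (X=1, Z=2, Y=2) weight 1/135
  (X=2, Z=0, Y=1) weight 4/45
  (X=2, Z=1, Y=1) weight 4/45
  (X=3, Z=0, Y=0) weight 2/81
  … 6 more
Group by X:
  weight(X=1) = 2/15
  weight(X=2) = 1/5
  weight(X=3) = 5/18
Total weight = 2/15 + 1/5 + 5/18 = 11/18
P(X=1 | obs) = 2/15 / 11/18 = 12/55
P(X=2 | obs) = 1/5 / 11/18 = 18/55
P(X=3 | obs) = 5/18 / 11/18 = 5/11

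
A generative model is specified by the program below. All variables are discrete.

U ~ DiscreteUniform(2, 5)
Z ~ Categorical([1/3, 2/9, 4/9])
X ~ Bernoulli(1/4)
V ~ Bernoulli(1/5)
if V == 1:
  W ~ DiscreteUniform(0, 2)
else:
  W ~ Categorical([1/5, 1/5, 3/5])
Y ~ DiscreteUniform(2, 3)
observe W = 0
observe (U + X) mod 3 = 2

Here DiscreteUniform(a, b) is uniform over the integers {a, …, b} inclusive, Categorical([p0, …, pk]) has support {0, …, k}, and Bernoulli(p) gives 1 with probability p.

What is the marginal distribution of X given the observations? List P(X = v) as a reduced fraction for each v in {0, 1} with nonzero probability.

P(X=0) = 6/7, P(X=1) = 1/7

Enumerate traces; 36 have nonzero weight after conditioning:
  (U=2, Z=0, X=0, V=0, W=0, Y=2) weight 1/200
  (U=2, Z=0, X=0, V=0, W=0, Y=3) weight 1/200
  (U=2, Z=0, X=0, V=1, W=0, Y=2) weight 1/480
  (U=2, Z=0, X=0, V=1, W=0, Y=3) weight 1/480
  (U=2, Z=1, X=0, V=0, W=0, Y=2) weight 1/300
  (U=2, Z=1, X=0, V=0, W=0, Y=3) weight 1/300
  (U=2, Z=1, X=0, V=1, W=0, Y=2) weight 1/720
  (U=2, Z=1, X=0, V=1, W=0, Y=3) weight 1/720
  (U=4, Z=0, X=1, V=0, W=0, Y=2) weight 1/600
  … 27 more
Group by X:
  weight(X=0) = 17/200
  weight(X=1) = 17/1200
Total weight = 17/200 + 17/1200 = 119/1200
P(X=0 | obs) = 17/200 / 119/1200 = 6/7
P(X=1 | obs) = 17/1200 / 119/1200 = 1/7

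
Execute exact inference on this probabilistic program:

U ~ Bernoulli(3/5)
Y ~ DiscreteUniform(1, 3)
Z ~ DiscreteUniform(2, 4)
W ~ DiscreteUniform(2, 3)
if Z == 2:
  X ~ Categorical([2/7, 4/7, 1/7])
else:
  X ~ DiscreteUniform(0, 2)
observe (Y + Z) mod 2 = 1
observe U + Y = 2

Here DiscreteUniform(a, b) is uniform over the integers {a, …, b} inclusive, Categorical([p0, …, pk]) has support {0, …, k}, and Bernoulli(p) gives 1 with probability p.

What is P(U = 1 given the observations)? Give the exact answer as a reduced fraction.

P(U = 1 | obs) = 3/4

Enumerate traces; 18 have nonzero weight after conditioning:
  (U=0, Y=2, Z=3, W=2, X=0) weight 1/135
  (U=0, Y=2, Z=3, W=2, X=1) weight 1/135
  (U=0, Y=2, Z=3, W=2, X=2) weight 1/135
  (U=0, Y=2, Z=3, W=3, X=0) weight 1/135
  (U=0, Y=2, Z=3, W=3, X=1) weight 1/135
  (U=0, Y=2, Z=3, W=3, X=2) weight 1/135
  (U=1, Y=1, Z=2, W=2, X=0) weight 1/105
  (U=1, Y=1, Z=2, W=2, X=1) weight 2/105
  … 10 more
Group by U:
  weight(U=0) = 2/45
  weight(U=1) = 2/15
Total weight = 2/45 + 2/15 = 8/45
P(U=0 | obs) = 2/45 / 8/45 = 1/4
P(U=1 | obs) = 2/15 / 8/45 = 3/4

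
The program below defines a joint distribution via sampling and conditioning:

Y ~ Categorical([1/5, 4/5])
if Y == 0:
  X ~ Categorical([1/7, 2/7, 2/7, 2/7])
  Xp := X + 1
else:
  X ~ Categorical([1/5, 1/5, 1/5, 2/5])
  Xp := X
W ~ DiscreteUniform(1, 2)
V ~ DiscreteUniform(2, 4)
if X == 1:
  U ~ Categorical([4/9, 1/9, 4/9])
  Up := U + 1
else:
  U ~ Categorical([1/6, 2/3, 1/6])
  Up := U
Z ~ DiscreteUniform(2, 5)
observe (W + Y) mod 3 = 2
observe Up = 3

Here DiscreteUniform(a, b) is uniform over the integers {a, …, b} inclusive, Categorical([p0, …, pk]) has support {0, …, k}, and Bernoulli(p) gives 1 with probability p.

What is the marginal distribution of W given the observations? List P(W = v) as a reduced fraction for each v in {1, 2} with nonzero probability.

P(W=1) = 14/19, P(W=2) = 5/19

Enumerate traces; 24 have nonzero weight after conditioning:
  (Y=0, X=1, W=2, V=2, U=2, Z=2) weight 1/945
  (Y=0, X=1, W=2, V=2, U=2, Z=3) weight 1/945
  (Y=0, X=1, W=2, V=2, U=2, Z=4) weight 1/945
  (Y=0, X=1, W=2, V=2, U=2, Z=5) weight 1/945
  (Y=0, X=1, W=2, V=3, U=2, Z=2) weight 1/945
  (Y=0, X=1, W=2, V=3, U=2, Z=3) weight 1/945
  (Y=0, X=1, W=2, V=3, U=2, Z=4) weight 1/945
  (Y=0, X=1, W=2, V=3, U=2, Z=5) weight 1/945
  (Y=1, X=1, W=1, V=2, U=2, Z=2) weight 2/675
  … 15 more
Group by W:
  weight(W=1) = 8/225
  weight(W=2) = 4/315
Total weight = 8/225 + 4/315 = 76/1575
P(W=1 | obs) = 8/225 / 76/1575 = 14/19
P(W=2 | obs) = 4/315 / 76/1575 = 5/19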